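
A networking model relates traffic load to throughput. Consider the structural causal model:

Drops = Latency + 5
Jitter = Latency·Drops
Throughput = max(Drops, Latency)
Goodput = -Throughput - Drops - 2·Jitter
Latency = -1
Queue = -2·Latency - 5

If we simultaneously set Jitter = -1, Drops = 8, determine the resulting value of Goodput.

-14

The joint intervention fixes Jitter = -1, Drops = 8, removing each variable's own equation.
Throughput = max(Drops, Latency)  [with Drops=8, Latency=-1]  = 8
Goodput = -Throughput - Drops - 2·Jitter  [with Throughput=8, Drops=8, Jitter=-1]  = -14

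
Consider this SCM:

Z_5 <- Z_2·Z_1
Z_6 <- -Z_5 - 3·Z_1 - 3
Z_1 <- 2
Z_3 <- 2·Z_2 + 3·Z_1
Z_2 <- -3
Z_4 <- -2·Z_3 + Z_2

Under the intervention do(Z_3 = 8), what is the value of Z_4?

-19

The intervention breaks the incoming arrows to Z_3: Z_3 <- 2·Z_2 + 3·Z_1 no longer applies, and Z_3 = 8.
Z_4 = -2·Z_3 + Z_2  [with Z_3=8, Z_2=-3]  = -19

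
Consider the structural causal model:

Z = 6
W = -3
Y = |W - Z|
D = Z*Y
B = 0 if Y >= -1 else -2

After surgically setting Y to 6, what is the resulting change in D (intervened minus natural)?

-18

The intervention breaks the incoming arrows to Y: Y = |W - Z| no longer applies, and Y = 6.
D = Z*Y  [with Z=6, Y=6]  = 36
Without intervention: Y = |W - Z|  [with W=-3, Z=6]  = 9; D = Z*Y  [with Z=6, Y=9]  = 54.
Change = 36 − 54 = -18.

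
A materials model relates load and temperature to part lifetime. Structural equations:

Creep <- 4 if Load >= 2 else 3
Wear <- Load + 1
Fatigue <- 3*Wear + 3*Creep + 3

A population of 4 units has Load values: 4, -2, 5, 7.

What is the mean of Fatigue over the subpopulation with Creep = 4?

E[Fatigue|Creep=4] averages over only the 3 units with Creep=4 (Load = 4, 5, 7): Fatigue = 30, 33, 39, mean 34.

34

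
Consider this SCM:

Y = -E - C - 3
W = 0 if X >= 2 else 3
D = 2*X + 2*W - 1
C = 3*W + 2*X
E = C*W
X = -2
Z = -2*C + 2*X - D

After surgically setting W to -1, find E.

7

Under do(W=-1), the mechanism W = 0 if X >= 2 else 3 is discarded; W is fixed at -1.
C = 3*W + 2*X  [with W=-1, X=-2]  = -7
E = C*W  [with C=-7, W=-1]  = 7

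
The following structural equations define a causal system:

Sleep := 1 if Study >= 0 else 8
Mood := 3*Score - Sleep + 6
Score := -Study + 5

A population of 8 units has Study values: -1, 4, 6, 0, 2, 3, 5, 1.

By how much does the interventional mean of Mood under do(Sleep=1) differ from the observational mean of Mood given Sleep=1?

1.5

Under do(Sleep=1), Sleep's equation is replaced by Sleep=1 for every unit. Per-unit Mood: 23, 8, 2, 20, 14, 11, 5, 17. Mean = 12.5.
Conditioning on Sleep=1 selects the 7 unit(s) with Study ∈ {4, 6, 0, 2, 3, 5, 1}. Their Mood values: 8, 2, 20, 14, 11, 5, 17. Mean = 11.
Difference = 12.5 − 11 = 1.5.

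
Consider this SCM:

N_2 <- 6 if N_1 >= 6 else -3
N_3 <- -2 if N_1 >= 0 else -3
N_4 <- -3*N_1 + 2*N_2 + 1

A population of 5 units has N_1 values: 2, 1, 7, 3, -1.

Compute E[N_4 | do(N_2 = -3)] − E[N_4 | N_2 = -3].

Under do(N_2=-3), N_2's equation is replaced by N_2=-3 for every unit. Per-unit N_4: -11, -8, -26, -14, -2. Mean = -12.2.
E[N_4|N_2=-3] averages over only the 4 units with N_2=-3 (N_1 = 2, 1, 3, -1): N_4 = -11, -8, -14, -2, mean -8.75.
Difference = -12.2 − (-8.75) = -3.45.

-3.45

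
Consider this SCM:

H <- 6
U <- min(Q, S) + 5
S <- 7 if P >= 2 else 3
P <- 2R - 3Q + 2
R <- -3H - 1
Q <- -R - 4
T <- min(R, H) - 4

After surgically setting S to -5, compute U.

The intervention breaks the incoming arrows to S: S <- 7 if P >= 2 else 3 no longer applies, and S = -5.
R = -3H - 1  [with H=6]  = -19
Q = -R - 4  [with R=-19]  = 15
U = min(Q, S) + 5  [with Q=15, S=-5]  = 0

0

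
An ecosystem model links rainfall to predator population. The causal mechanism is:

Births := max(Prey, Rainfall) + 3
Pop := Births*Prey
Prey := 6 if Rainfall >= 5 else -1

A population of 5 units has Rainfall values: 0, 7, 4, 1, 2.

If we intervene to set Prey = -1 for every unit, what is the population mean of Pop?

Under do(Prey=-1), Prey's equation is replaced by Prey=-1 for every unit. Per-unit Pop: -3, -10, -7, -4, -5. Mean = -5.8.

-5.8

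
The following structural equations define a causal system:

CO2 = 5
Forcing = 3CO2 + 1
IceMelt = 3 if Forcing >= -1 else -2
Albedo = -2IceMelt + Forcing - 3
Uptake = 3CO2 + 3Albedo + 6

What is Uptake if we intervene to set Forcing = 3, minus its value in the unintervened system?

do(Forcing=3) replaces the equation Forcing = 3CO2 + 1 with the constant Forcing = 3.
IceMelt = 3 if Forcing >= -1 else -2  [with Forcing=3]  = 3
Albedo = -2IceMelt + Forcing - 3  [with IceMelt=3, Forcing=3]  = -6
Uptake = 3CO2 + 3Albedo + 6  [with CO2=5, Albedo=-6]  = 3
Without intervention: Forcing = 3CO2 + 1  [with CO2=5]  = 16; IceMelt = 3 if Forcing >= -1 else -2  [with Forcing=16]  = 3; Albedo = -2IceMelt + Forcing - 3  [with IceMelt=3, Forcing=16]  = 7; Uptake = 3CO2 + 3Albedo + 6  [with CO2=5, Albedo=7]  = 42.
Change = 3 − 42 = -39.

-39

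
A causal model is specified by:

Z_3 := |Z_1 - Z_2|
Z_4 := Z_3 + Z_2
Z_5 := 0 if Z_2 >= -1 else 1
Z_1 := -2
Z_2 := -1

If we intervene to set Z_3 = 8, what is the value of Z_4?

The intervention breaks the incoming arrows to Z_3: Z_3 := |Z_1 - Z_2| no longer applies, and Z_3 = 8.
Z_4 = Z_3 + Z_2  [with Z_3=8, Z_2=-1]  = 7

7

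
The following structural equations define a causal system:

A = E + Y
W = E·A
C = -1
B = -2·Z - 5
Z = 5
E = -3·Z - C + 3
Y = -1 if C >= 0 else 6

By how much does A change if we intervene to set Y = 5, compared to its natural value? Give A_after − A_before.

The intervention breaks the incoming arrows to Y: Y = -1 if C >= 0 else 6 no longer applies, and Y = 5.
E = -3·Z - C + 3  [with Z=5, C=-1]  = -11
A = E + Y  [with E=-11, Y=5]  = -6
Without intervention: Y = -1 if C >= 0 else 6  [with C=-1]  = 6; E = -3·Z - C + 3  [with Z=5, C=-1]  = -11; A = E + Y  [with E=-11, Y=6]  = -5.
Change = -6 − (-5) = -1.

-1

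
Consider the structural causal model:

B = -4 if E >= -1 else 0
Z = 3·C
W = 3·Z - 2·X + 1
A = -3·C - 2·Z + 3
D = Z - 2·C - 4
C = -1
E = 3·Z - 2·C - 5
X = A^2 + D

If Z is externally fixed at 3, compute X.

1

Under do(Z=3), the mechanism Z = 3·C is discarded; Z is fixed at 3.
D = Z - 2·C - 4  [with Z=3, C=-1]  = 1
A = -3·C - 2·Z + 3  [with C=-1, Z=3]  = 0
X = A^2 + D  [with A=0, D=1]  = 1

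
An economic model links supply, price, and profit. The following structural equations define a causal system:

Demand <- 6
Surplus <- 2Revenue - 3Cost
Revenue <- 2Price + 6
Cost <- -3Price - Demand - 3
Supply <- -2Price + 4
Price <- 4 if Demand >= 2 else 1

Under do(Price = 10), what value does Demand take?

6

Under do(Price=10), the mechanism Price <- 4 if Demand >= 2 else 1 is discarded; Price is fixed at 10.
Demand is not downstream of the intervention, so its value is determined by the original equations.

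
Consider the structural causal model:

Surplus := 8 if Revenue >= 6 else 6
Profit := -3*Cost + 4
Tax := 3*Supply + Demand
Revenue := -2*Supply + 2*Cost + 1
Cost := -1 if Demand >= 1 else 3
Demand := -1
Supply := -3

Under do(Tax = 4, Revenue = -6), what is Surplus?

6

Setting Tax = 4, Revenue = -6 by intervention discards those variables' equations.
Surplus = 8 if Revenue >= 6 else 6  [with Revenue=-6]  = 6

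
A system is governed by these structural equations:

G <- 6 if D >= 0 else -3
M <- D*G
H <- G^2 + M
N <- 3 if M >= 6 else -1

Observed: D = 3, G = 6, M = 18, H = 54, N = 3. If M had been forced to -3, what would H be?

The intervention breaks the incoming arrows to M: M <- D*G no longer applies, and M = -3.
G = 6 if D >= 0 else -3  [with D=3]  = 6
H = G^2 + M  [with G=6, M=-3]  = 33

33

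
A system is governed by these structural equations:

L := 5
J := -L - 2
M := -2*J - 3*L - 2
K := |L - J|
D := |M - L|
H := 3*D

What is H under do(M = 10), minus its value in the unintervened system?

-9

The intervention breaks the incoming arrows to M: M := -2*J - 3*L - 2 no longer applies, and M = 10.
D = |M - L|  [with M=10, L=5]  = 5
H = 3*D  [with D=5]  = 15
Without intervention: J = -L - 2  [with L=5]  = -7; M = -2*J - 3*L - 2  [with J=-7, L=5]  = -3; D = |M - L|  [with M=-3, L=5]  = 8; H = 3*D  [with D=8]  = 24.
Change = 15 − 24 = -9.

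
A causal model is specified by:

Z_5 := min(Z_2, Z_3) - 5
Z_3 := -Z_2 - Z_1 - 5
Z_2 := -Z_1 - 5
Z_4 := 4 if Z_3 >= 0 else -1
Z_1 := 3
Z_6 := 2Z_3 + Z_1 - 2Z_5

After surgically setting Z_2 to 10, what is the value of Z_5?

-23

do(Z_2=10) replaces the equation Z_2 := -Z_1 - 5 with the constant Z_2 = 10.
Z_3 = -Z_2 - Z_1 - 5  [with Z_2=10, Z_1=3]  = -18
Z_5 = min(Z_2, Z_3) - 5  [with Z_2=10, Z_3=-18]  = -23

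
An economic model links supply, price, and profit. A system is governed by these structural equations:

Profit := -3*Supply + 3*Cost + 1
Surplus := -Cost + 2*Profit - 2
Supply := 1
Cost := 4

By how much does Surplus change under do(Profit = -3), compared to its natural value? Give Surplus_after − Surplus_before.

The intervention breaks the incoming arrows to Profit: Profit := -3*Supply + 3*Cost + 1 no longer applies, and Profit = -3.
Surplus = -Cost + 2*Profit - 2  [with Cost=4, Profit=-3]  = -12
Without intervention: Profit = -3*Supply + 3*Cost + 1  [with Supply=1, Cost=4]  = 10; Surplus = -Cost + 2*Profit - 2  [with Cost=4, Profit=10]  = 14.
Change = -12 − 14 = -26.

-26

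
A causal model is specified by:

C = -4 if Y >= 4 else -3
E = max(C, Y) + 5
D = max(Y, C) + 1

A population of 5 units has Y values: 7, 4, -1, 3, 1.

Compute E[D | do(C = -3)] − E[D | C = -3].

1.8

Under do(C=-3), C's equation is replaced by C=-3 for every unit. Per-unit D: 8, 5, 0, 4, 2. Mean = 3.8.
Conditioning on C=-3 selects the 3 unit(s) with Y ∈ {-1, 3, 1}. Their D values: 0, 4, 2. Mean = 2.
Difference = 3.8 − 2 = 1.8.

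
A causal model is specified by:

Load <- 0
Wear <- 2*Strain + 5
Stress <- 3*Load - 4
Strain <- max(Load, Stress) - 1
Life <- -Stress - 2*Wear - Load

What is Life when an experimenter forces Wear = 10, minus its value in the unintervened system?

-14

Intervening sets Wear = 10 and removes its equation (Wear <- 2*Strain + 5).
Stress = 3*Load - 4  [with Load=0]  = -4
Life = -Stress - 2*Wear - Load  [with Stress=-4, Wear=10, Load=0]  = -16
Without intervention: Stress = 3*Load - 4  [with Load=0]  = -4; Strain = max(Load, Stress) - 1  [with Load=0, Stress=-4]  = -1; Wear = 2*Strain + 5  [with Strain=-1]  = 3; Life = -Stress - 2*Wear - Load  [with Stress=-4, Wear=3, Load=0]  = -2.
Change = -16 − (-2) = -14.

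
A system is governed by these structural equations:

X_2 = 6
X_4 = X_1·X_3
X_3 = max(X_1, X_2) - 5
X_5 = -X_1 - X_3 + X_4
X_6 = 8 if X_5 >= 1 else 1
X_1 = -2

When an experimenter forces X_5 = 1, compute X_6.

The intervention breaks the incoming arrows to X_5: X_5 = -X_1 - X_3 + X_4 no longer applies, and X_5 = 1.
X_6 = 8 if X_5 >= 1 else 1  [with X_5=1]  = 8

8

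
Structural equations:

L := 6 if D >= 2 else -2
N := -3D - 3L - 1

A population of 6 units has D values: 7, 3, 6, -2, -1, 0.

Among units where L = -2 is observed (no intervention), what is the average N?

Conditioning on L=-2 selects the 3 unit(s) with D ∈ {-2, -1, 0}. Their N values: 11, 8, 5. Mean = 8.

8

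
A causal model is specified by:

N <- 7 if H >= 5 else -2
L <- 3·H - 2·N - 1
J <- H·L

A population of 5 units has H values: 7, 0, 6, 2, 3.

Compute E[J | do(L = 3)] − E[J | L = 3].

1.8

Under do(L=3), L's equation is replaced by L=3 for every unit. Per-unit J: 21, 0, 18, 6, 9. Mean = 10.8.
Conditioning on L=3 selects the 2 unit(s) with H ∈ {0, 6}. Their J values: 0, 18. Mean = 9.
Difference = 10.8 − 9 = 1.8.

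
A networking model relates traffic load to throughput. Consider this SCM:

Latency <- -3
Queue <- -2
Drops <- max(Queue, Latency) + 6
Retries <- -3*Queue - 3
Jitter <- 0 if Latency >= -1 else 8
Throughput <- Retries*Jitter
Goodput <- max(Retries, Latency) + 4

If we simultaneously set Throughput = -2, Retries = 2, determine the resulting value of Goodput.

Under do(Throughput = -2, Retries = 2), each intervened variable's structural equation is replaced by its fixed value.
Goodput = max(Retries, Latency) + 4  [with Retries=2, Latency=-3]  = 6

6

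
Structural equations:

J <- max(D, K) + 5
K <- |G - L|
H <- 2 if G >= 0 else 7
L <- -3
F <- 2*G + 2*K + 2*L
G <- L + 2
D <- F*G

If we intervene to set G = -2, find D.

16

do(G=-2) replaces the equation G <- L + 2 with the constant G = -2.
K = |G - L|  [with G=-2, L=-3]  = 1
F = 2*G + 2*K + 2*L  [with G=-2, K=1, L=-3]  = -8
D = F*G  [with F=-8, G=-2]  = 16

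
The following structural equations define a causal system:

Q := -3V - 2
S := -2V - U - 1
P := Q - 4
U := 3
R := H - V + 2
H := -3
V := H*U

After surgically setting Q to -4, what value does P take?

The intervention breaks the incoming arrows to Q: Q := -3V - 2 no longer applies, and Q = -4.
P = Q - 4  [with Q=-4]  = -8

-8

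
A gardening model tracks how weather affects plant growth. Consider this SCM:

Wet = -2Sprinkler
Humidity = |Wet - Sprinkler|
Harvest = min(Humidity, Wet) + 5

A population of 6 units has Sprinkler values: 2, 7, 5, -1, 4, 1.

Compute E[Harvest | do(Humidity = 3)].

-1

do(Humidity=3) breaks Humidity's dependence on Sprinkler. With Humidity=3 fixed, Harvest across the units is 1, -9, -5, 7, -3, 3, mean -1.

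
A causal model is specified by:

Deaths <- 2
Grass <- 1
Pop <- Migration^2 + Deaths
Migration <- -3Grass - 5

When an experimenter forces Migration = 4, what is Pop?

18

The intervention breaks the incoming arrows to Migration: Migration <- -3Grass - 5 no longer applies, and Migration = 4.
Pop = Migration^2 + Deaths  [with Migration=4, Deaths=2]  = 18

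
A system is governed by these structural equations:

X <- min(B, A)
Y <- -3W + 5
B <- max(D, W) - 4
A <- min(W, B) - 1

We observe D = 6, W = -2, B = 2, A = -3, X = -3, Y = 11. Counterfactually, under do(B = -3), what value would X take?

-4

do(B=-3) replaces the equation B <- max(D, W) - 4 with the constant B = -3.
A = min(W, B) - 1  [with W=-2, B=-3]  = -4
X = min(B, A)  [with B=-3, A=-4]  = -4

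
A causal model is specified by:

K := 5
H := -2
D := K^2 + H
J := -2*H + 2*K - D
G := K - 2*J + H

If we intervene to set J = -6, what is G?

Intervening sets J = -6 and removes its equation (J := -2*H + 2*K - D).
G = K - 2*J + H  [with K=5, J=-6, H=-2]  = 15

15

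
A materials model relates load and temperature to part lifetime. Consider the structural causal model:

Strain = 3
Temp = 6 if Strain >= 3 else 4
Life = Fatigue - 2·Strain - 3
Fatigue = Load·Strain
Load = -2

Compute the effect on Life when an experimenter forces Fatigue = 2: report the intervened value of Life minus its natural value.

8

Intervening sets Fatigue = 2 and removes its equation (Fatigue = Load·Strain).
Life = Fatigue - 2·Strain - 3  [with Fatigue=2, Strain=3]  = -7
Without intervention: Fatigue = Load·Strain  [with Load=-2, Strain=3]  = -6; Life = Fatigue - 2·Strain - 3  [with Fatigue=-6, Strain=3]  = -15.
Change = -7 − (-15) = 8.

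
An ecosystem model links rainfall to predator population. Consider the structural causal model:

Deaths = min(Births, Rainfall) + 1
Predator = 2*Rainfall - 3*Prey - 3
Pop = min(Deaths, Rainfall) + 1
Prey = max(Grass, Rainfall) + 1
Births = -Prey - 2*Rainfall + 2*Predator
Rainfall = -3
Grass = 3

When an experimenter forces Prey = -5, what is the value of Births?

23

do(Prey=-5) replaces the equation Prey = max(Grass, Rainfall) + 1 with the constant Prey = -5.
Predator = 2*Rainfall - 3*Prey - 3  [with Rainfall=-3, Prey=-5]  = 6
Births = -Prey - 2*Rainfall + 2*Predator  [with Prey=-5, Rainfall=-3, Predator=6]  = 23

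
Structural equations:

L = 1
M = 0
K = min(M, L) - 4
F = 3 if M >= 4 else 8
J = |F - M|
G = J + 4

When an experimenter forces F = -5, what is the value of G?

Under do(F=-5), the mechanism F = 3 if M >= 4 else 8 is discarded; F is fixed at -5.
J = |F - M|  [with F=-5, M=0]  = 5
G = J + 4  [with J=5]  = 9

9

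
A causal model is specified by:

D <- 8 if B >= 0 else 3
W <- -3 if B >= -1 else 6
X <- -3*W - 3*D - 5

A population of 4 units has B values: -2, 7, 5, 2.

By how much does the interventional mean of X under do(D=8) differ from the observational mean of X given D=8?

do(D=8) breaks D's dependence on B. With D=8 fixed, X across the units is -47, -20, -20, -20, mean -26.75.
E[X|D=8] averages over only the 3 units with D=8 (B = 7, 5, 2): X = -20, -20, -20, mean -20.
Difference = -26.75 − (-20) = -6.75.

-6.75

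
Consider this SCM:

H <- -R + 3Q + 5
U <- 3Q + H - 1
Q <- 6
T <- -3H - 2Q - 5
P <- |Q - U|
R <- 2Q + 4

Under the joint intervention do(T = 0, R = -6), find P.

40

The joint intervention fixes T = 0, R = -6, removing each variable's own equation.
H = -R + 3Q + 5  [with R=-6, Q=6]  = 29
U = 3Q + H - 1  [with Q=6, H=29]  = 46
P = |Q - U|  [with Q=6, U=46]  = 40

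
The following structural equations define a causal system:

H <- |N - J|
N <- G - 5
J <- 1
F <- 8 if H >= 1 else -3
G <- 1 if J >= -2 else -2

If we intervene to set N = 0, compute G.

1

Under do(N=0), the mechanism N <- G - 5 is discarded; N is fixed at 0.
Since G is not a descendant of the intervened variable, it is unaffected.
G = 1 if J >= -2 else -2  [with J=1]  = 1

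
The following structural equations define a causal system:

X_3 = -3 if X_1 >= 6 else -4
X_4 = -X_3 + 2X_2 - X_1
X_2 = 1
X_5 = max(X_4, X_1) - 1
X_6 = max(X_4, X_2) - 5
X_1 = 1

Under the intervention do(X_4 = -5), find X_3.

Under do(X_4=-5), the mechanism X_4 = -X_3 + 2X_2 - X_1 is discarded; X_4 is fixed at -5.
Since X_3 is not a descendant of the intervened variable, it is unaffected.
X_3 = -3 if X_1 >= 6 else -4  [with X_1=1]  = -4

-4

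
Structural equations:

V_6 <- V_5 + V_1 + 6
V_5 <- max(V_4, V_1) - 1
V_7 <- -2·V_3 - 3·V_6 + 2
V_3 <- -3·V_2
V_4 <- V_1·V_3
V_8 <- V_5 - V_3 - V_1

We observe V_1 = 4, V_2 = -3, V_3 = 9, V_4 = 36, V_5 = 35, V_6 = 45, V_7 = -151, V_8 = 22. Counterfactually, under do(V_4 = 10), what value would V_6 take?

Under do(V_4=10), the mechanism V_4 <- V_1·V_3 is discarded; V_4 is fixed at 10.
V_5 = max(V_4, V_1) - 1  [with V_4=10, V_1=4]  = 9
V_6 = V_5 + V_1 + 6  [with V_5=9, V_1=4]  = 19

19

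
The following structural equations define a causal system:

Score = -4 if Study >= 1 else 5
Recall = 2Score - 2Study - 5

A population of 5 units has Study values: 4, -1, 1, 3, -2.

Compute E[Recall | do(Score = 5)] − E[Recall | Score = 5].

-5

do(Score=5) breaks Score's dependence on Study. With Score=5 fixed, Recall across the units is -3, 7, 3, -1, 9, mean 3.
E[Recall|Score=5] averages over only the 2 units with Score=5 (Study = -1, -2): Recall = 7, 9, mean 8.
Difference = 3 − 8 = -5.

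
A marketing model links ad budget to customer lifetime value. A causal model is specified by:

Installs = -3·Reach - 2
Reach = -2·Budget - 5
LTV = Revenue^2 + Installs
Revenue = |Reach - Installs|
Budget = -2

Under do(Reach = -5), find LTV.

337

do(Reach=-5) replaces the equation Reach = -2·Budget - 5 with the constant Reach = -5.
Installs = -3·Reach - 2  [with Reach=-5]  = 13
Revenue = |Reach - Installs|  [with Reach=-5, Installs=13]  = 18
LTV = Revenue^2 + Installs  [with Revenue=18, Installs=13]  = 337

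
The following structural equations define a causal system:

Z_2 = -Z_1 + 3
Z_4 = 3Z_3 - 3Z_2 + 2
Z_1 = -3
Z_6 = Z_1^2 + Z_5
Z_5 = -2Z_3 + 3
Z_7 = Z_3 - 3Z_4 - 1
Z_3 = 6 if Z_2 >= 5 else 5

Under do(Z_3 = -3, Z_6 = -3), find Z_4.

Setting Z_3 = -3, Z_6 = -3 by intervention discards those variables' equations.
Z_2 = -Z_1 + 3  [with Z_1=-3]  = 6
Z_4 = 3Z_3 - 3Z_2 + 2  [with Z_3=-3, Z_2=6]  = -25

-25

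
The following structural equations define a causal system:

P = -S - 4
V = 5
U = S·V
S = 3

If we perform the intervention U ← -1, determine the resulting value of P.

Under do(U=-1), the mechanism U = S·V is discarded; U is fixed at -1.
Since P is not a descendant of the intervened variable, it is unaffected.
P = -S - 4  [with S=3]  = -7

-7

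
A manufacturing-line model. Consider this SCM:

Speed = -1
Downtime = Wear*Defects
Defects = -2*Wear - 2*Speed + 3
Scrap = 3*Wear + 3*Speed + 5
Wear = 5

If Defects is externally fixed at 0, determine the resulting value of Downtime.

0

do(Defects=0) replaces the equation Defects = -2*Wear - 2*Speed + 3 with the constant Defects = 0.
Downtime = Wear*Defects  [with Wear=5, Defects=0]  = 0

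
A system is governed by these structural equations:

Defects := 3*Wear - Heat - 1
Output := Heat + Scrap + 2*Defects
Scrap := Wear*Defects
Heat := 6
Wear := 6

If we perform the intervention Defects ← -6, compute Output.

-42

do(Defects=-6) replaces the equation Defects := 3*Wear - Heat - 1 with the constant Defects = -6.
Scrap = Wear*Defects  [with Wear=6, Defects=-6]  = -36
Output = Heat + Scrap + 2*Defects  [with Heat=6, Scrap=-36, Defects=-6]  = -42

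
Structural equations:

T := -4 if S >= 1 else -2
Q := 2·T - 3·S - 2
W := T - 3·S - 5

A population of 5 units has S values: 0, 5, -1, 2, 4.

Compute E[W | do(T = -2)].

do(T=-2) breaks T's dependence on S. With T=-2 fixed, W across the units is -7, -22, -4, -13, -19, mean -13.

-13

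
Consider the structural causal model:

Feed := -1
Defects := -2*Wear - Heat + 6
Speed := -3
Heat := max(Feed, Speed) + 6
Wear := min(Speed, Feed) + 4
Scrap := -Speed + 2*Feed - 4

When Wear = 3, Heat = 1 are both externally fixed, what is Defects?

The joint intervention fixes Wear = 3, Heat = 1, removing each variable's own equation.
Defects = -2*Wear - Heat + 6  [with Wear=3, Heat=1]  = -1

-1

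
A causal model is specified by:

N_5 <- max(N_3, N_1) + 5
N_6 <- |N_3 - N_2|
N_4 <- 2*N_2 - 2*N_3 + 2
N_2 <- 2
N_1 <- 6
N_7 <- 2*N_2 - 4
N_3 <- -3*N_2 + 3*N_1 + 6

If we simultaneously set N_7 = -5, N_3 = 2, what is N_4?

The joint intervention fixes N_7 = -5, N_3 = 2, removing each variable's own equation.
N_4 = 2*N_2 - 2*N_3 + 2  [with N_2=2, N_3=2]  = 2

2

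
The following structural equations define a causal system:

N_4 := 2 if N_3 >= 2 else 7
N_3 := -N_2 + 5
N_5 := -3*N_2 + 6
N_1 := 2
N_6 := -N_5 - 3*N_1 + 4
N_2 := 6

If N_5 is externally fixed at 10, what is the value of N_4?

7

The intervention breaks the incoming arrows to N_5: N_5 := -3*N_2 + 6 no longer applies, and N_5 = 10.
Since N_4 is not a descendant of the intervened variable, it is unaffected.
N_3 = -N_2 + 5  [with N_2=6]  = -1
N_4 = 2 if N_3 >= 2 else 7  [with N_3=-1]  = 7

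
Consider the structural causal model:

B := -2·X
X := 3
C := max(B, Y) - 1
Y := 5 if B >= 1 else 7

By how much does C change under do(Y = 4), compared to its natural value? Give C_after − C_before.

-3

The intervention breaks the incoming arrows to Y: Y := 5 if B >= 1 else 7 no longer applies, and Y = 4.
B = -2·X  [with X=3]  = -6
C = max(B, Y) - 1  [with B=-6, Y=4]  = 3
Without intervention: B = -2·X  [with X=3]  = -6; Y = 5 if B >= 1 else 7  [with B=-6]  = 7; C = max(B, Y) - 1  [with B=-6, Y=7]  = 6.
Change = 3 − 6 = -3.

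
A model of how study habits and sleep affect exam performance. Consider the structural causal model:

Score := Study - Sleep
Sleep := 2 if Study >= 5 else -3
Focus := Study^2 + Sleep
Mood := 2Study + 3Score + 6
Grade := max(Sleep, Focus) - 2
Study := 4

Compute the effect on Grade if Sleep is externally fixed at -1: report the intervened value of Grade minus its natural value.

2

Under do(Sleep=-1), the mechanism Sleep := 2 if Study >= 5 else -3 is discarded; Sleep is fixed at -1.
Focus = Study^2 + Sleep  [with Study=4, Sleep=-1]  = 15
Grade = max(Sleep, Focus) - 2  [with Sleep=-1, Focus=15]  = 13
Without intervention: Sleep = 2 if Study >= 5 else -3  [with Study=4]  = -3; Focus = Study^2 + Sleep  [with Study=4, Sleep=-3]  = 13; Grade = max(Sleep, Focus) - 2  [with Sleep=-3, Focus=13]  = 11.
Change = 13 − 11 = 2.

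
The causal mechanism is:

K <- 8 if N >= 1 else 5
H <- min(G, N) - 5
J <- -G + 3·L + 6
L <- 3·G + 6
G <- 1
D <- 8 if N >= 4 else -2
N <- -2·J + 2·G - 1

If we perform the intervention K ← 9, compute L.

9

Under do(K=9), the mechanism K <- 8 if N >= 1 else 5 is discarded; K is fixed at 9.
L is not downstream of the intervention, so its value is determined by the original equations.
L = 3·G + 6  [with G=1]  = 9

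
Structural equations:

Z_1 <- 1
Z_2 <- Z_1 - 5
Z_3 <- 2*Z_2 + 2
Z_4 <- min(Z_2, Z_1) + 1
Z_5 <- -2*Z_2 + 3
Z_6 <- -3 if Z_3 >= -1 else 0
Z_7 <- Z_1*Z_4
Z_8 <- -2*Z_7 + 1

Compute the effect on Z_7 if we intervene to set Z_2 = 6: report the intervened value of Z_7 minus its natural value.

5

Under do(Z_2=6), the mechanism Z_2 <- Z_1 - 5 is discarded; Z_2 is fixed at 6.
Z_4 = min(Z_2, Z_1) + 1  [with Z_2=6, Z_1=1]  = 2
Z_7 = Z_1*Z_4  [with Z_1=1, Z_4=2]  = 2
Without intervention: Z_2 = Z_1 - 5  [with Z_1=1]  = -4; Z_4 = min(Z_2, Z_1) + 1  [with Z_2=-4, Z_1=1]  = -3; Z_7 = Z_1*Z_4  [with Z_1=1, Z_4=-3]  = -3.
Change = 2 − (-3) = 5.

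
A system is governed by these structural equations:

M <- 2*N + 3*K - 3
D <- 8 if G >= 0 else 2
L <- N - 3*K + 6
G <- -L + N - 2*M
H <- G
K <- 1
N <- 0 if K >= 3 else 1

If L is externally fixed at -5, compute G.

2

do(L=-5) replaces the equation L <- N - 3*K + 6 with the constant L = -5.
N = 0 if K >= 3 else 1  [with K=1]  = 1
M = 2*N + 3*K - 3  [with N=1, K=1]  = 2
G = -L + N - 2*M  [with L=-5, N=1, M=2]  = 2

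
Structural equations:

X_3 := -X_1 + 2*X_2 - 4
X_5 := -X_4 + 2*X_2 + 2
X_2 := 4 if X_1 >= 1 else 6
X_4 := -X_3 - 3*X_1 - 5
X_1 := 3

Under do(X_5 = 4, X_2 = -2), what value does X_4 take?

-3

Setting X_5 = 4, X_2 = -2 by intervention discards those variables' equations.
X_3 = -X_1 + 2*X_2 - 4  [with X_1=3, X_2=-2]  = -11
X_4 = -X_3 - 3*X_1 - 5  [with X_3=-11, X_1=3]  = -3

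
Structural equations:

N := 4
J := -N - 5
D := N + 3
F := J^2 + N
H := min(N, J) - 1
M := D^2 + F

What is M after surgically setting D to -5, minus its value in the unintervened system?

The intervention breaks the incoming arrows to D: D := N + 3 no longer applies, and D = -5.
J = -N - 5  [with N=4]  = -9
F = J^2 + N  [with J=-9, N=4]  = 85
M = D^2 + F  [with D=-5, F=85]  = 110
Without intervention: J = -N - 5  [with N=4]  = -9; D = N + 3  [with N=4]  = 7; F = J^2 + N  [with J=-9, N=4]  = 85; M = D^2 + F  [with D=7, F=85]  = 134.
Change = 110 − 134 = -24.

-24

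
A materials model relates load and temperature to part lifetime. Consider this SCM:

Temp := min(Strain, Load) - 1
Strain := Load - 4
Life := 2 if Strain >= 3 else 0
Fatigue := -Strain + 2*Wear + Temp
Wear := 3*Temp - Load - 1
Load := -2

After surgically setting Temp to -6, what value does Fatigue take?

-34

do(Temp=-6) replaces the equation Temp := min(Strain, Load) - 1 with the constant Temp = -6.
Strain = Load - 4  [with Load=-2]  = -6
Wear = 3*Temp - Load - 1  [with Temp=-6, Load=-2]  = -17
Fatigue = -Strain + 2*Wear + Temp  [with Strain=-6, Wear=-17, Temp=-6]  = -34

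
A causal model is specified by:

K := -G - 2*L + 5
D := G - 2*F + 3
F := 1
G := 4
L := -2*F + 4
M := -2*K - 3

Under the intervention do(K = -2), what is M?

The intervention breaks the incoming arrows to K: K := -G - 2*L + 5 no longer applies, and K = -2.
M = -2*K - 3  [with K=-2]  = 1

1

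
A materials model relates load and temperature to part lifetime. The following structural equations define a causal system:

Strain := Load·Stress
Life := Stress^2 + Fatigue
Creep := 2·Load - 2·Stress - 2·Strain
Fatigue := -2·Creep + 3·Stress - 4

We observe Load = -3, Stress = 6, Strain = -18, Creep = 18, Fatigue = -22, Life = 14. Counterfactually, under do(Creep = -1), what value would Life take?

52

Under do(Creep=-1), the mechanism Creep := 2·Load - 2·Stress - 2·Strain is discarded; Creep is fixed at -1.
Fatigue = -2·Creep + 3·Stress - 4  [with Creep=-1, Stress=6]  = 16
Life = Stress^2 + Fatigue  [with Stress=6, Fatigue=16]  = 52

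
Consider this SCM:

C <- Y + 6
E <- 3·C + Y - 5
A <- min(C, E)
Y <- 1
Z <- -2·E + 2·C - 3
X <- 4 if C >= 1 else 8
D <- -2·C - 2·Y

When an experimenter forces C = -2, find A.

Under do(C=-2), the mechanism C <- Y + 6 is discarded; C is fixed at -2.
E = 3·C + Y - 5  [with C=-2, Y=1]  = -10
A = min(C, E)  [with C=-2, E=-10]  = -10

-10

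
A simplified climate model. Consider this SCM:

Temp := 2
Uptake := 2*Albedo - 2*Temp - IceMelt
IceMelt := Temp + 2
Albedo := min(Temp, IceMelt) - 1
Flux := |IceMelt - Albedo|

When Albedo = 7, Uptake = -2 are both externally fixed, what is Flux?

The joint intervention fixes Albedo = 7, Uptake = -2, removing each variable's own equation.
IceMelt = Temp + 2  [with Temp=2]  = 4
Flux = |IceMelt - Albedo|  [with IceMelt=4, Albedo=7]  = 3

3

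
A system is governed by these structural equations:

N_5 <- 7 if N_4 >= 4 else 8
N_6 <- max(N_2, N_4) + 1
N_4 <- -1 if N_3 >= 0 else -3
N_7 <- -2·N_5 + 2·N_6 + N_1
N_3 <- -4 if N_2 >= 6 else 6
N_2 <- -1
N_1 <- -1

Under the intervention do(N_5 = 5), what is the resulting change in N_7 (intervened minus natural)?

Under do(N_5=5), the mechanism N_5 <- 7 if N_4 >= 4 else 8 is discarded; N_5 is fixed at 5.
N_3 = -4 if N_2 >= 6 else 6  [with N_2=-1]  = 6
N_4 = -1 if N_3 >= 0 else -3  [with N_3=6]  = -1
N_6 = max(N_2, N_4) + 1  [with N_2=-1, N_4=-1]  = 0
N_7 = -2·N_5 + 2·N_6 + N_1  [with N_5=5, N_6=0, N_1=-1]  = -11
Without intervention: N_3 = -4 if N_2 >= 6 else 6  [with N_2=-1]  = 6; N_4 = -1 if N_3 >= 0 else -3  [with N_3=6]  = -1; N_5 = 7 if N_4 >= 4 else 8  [with N_4=-1]  = 8; N_6 = max(N_2, N_4) + 1  [with N_2=-1, N_4=-1]  = 0; N_7 = -2·N_5 + 2·N_6 + N_1  [with N_5=8, N_6=0, N_1=-1]  = -17.
Change = -11 − (-17) = 6.

6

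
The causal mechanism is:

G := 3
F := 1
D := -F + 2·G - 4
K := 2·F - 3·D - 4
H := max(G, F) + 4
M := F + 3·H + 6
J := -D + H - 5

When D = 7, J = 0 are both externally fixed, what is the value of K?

The joint intervention fixes D = 7, J = 0, removing each variable's own equation.
K = 2·F - 3·D - 4  [with F=1, D=7]  = -23

-23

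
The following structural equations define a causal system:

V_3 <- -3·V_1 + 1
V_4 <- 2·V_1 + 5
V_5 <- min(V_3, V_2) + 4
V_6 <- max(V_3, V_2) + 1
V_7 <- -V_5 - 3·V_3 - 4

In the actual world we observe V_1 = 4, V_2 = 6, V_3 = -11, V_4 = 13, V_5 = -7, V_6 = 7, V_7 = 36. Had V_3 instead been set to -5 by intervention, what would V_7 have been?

The intervention breaks the incoming arrows to V_3: V_3 <- -3·V_1 + 1 no longer applies, and V_3 = -5.
V_5 = min(V_3, V_2) + 4  [with V_3=-5, V_2=6]  = -1
V_7 = -V_5 - 3·V_3 - 4  [with V_5=-1, V_3=-5]  = 12

12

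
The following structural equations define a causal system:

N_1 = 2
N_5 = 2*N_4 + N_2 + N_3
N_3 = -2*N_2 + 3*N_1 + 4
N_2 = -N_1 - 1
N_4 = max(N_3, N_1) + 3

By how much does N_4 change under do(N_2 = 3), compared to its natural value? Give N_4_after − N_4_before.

Under do(N_2=3), the mechanism N_2 = -N_1 - 1 is discarded; N_2 is fixed at 3.
N_3 = -2*N_2 + 3*N_1 + 4  [with N_2=3, N_1=2]  = 4
N_4 = max(N_3, N_1) + 3  [with N_3=4, N_1=2]  = 7
Without intervention: N_2 = -N_1 - 1  [with N_1=2]  = -3; N_3 = -2*N_2 + 3*N_1 + 4  [with N_2=-3, N_1=2]  = 16; N_4 = max(N_3, N_1) + 3  [with N_3=16, N_1=2]  = 19.
Change = 7 − 19 = -12.

-12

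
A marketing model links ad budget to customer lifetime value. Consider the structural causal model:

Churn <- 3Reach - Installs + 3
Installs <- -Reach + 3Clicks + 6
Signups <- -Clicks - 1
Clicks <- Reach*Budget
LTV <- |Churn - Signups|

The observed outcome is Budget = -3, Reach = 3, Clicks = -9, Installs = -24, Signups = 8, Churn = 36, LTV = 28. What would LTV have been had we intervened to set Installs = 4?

The intervention breaks the incoming arrows to Installs: Installs <- -Reach + 3Clicks + 6 no longer applies, and Installs = 4.
Clicks = Reach*Budget  [with Reach=3, Budget=-3]  = -9
Signups = -Clicks - 1  [with Clicks=-9]  = 8
Churn = 3Reach - Installs + 3  [with Reach=3, Installs=4]  = 8
LTV = |Churn - Signups|  [with Churn=8, Signups=8]  = 0

0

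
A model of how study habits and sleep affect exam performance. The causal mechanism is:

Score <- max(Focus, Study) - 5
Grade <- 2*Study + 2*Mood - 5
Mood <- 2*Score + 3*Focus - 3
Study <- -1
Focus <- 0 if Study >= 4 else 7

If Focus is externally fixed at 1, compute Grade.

-23

do(Focus=1) replaces the equation Focus <- 0 if Study >= 4 else 7 with the constant Focus = 1.
Score = max(Focus, Study) - 5  [with Focus=1, Study=-1]  = -4
Mood = 2*Score + 3*Focus - 3  [with Score=-4, Focus=1]  = -8
Grade = 2*Study + 2*Mood - 5  [with Study=-1, Mood=-8]  = -23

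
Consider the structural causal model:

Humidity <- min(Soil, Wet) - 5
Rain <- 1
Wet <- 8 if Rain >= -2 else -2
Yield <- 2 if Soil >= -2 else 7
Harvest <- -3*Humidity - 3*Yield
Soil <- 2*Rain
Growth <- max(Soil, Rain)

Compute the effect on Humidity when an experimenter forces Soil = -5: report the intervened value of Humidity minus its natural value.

-7

do(Soil=-5) replaces the equation Soil <- 2*Rain with the constant Soil = -5.
Wet = 8 if Rain >= -2 else -2  [with Rain=1]  = 8
Humidity = min(Soil, Wet) - 5  [with Soil=-5, Wet=8]  = -10
Without intervention: Soil = 2*Rain  [with Rain=1]  = 2; Wet = 8 if Rain >= -2 else -2  [with Rain=1]  = 8; Humidity = min(Soil, Wet) - 5  [with Soil=2, Wet=8]  = -3.
Change = -10 − (-3) = -7.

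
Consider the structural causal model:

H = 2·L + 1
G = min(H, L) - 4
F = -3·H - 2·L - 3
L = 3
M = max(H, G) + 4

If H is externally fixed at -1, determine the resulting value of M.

3

do(H=-1) replaces the equation H = 2·L + 1 with the constant H = -1.
G = min(H, L) - 4  [with H=-1, L=3]  = -5
M = max(H, G) + 4  [with H=-1, G=-5]  = 3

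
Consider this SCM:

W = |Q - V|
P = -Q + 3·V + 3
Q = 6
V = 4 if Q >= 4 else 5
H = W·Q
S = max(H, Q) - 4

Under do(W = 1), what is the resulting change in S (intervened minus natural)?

do(W=1) replaces the equation W = |Q - V| with the constant W = 1.
H = W·Q  [with W=1, Q=6]  = 6
S = max(H, Q) - 4  [with H=6, Q=6]  = 2
Without intervention: V = 4 if Q >= 4 else 5  [with Q=6]  = 4; W = |Q - V|  [with Q=6, V=4]  = 2; H = W·Q  [with W=2, Q=6]  = 12; S = max(H, Q) - 4  [with H=12, Q=6]  = 8.
Change = 2 − 8 = -6.

-6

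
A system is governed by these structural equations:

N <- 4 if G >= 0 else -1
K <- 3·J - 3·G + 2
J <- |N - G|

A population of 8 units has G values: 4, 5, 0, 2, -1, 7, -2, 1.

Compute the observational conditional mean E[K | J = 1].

0.5

Conditioning on J=1 selects the 2 unit(s) with G ∈ {5, -2}. Their K values: -10, 11. Mean = 0.5.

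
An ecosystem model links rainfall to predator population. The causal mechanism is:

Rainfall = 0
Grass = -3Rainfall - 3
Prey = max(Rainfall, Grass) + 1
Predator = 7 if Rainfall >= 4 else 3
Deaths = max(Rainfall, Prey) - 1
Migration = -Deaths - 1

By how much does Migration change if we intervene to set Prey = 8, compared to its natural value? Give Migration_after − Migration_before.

-7

The intervention breaks the incoming arrows to Prey: Prey = max(Rainfall, Grass) + 1 no longer applies, and Prey = 8.
Deaths = max(Rainfall, Prey) - 1  [with Rainfall=0, Prey=8]  = 7
Migration = -Deaths - 1  [with Deaths=7]  = -8
Without intervention: Grass = -3Rainfall - 3  [with Rainfall=0]  = -3; Prey = max(Rainfall, Grass) + 1  [with Rainfall=0, Grass=-3]  = 1; Deaths = max(Rainfall, Prey) - 1  [with Rainfall=0, Prey=1]  = 0; Migration = -Deaths - 1  [with Deaths=0]  = -1.
Change = -8 − (-1) = -7.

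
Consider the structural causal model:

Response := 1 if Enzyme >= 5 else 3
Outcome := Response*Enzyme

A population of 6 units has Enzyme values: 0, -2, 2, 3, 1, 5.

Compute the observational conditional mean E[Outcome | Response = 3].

2.4

Conditioning on Response=3 selects the 5 unit(s) with Enzyme ∈ {0, -2, 2, 3, 1}. Their Outcome values: 0, -6, 6, 9, 3. Mean = 2.4.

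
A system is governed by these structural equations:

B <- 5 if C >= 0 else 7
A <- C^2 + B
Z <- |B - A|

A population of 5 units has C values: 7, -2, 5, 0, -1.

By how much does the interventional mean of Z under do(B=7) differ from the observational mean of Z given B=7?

The intervention sets B=7 in all 5 units regardless of C. Recomputing Z per unit gives 49, 4, 25, 0, 1; average 15.8.
E[Z|B=7] averages over only the 2 units with B=7 (C = -2, -1): Z = 4, 1, mean 2.5.
Difference = 15.8 − 2.5 = 13.3.

13.3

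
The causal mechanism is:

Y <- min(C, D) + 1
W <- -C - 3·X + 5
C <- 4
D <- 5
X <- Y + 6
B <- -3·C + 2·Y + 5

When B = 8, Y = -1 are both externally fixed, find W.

-14

Under do(B = 8, Y = -1), each intervened variable's structural equation is replaced by its fixed value.
X = Y + 6  [with Y=-1]  = 5
W = -C - 3·X + 5  [with C=4, X=5]  = -14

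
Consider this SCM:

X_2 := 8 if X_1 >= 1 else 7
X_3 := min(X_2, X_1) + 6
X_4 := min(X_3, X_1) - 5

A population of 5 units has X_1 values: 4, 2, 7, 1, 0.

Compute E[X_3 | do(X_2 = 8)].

8.8

The intervention sets X_2=8 in all 5 units regardless of X_1. Recomputing X_3 per unit gives 10, 8, 13, 7, 6; average 8.8.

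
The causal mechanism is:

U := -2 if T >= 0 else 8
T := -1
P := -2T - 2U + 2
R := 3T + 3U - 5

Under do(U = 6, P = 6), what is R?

10

Setting U = 6, P = 6 by intervention discards those variables' equations.
R = 3T + 3U - 5  [with T=-1, U=6]  = 10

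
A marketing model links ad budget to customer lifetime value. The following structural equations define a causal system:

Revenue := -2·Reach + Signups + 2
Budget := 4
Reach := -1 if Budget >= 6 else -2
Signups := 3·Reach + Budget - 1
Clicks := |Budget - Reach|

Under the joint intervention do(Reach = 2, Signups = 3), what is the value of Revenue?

1

Setting Reach = 2, Signups = 3 by intervention discards those variables' equations.
Revenue = -2·Reach + Signups + 2  [with Reach=2, Signups=3]  = 1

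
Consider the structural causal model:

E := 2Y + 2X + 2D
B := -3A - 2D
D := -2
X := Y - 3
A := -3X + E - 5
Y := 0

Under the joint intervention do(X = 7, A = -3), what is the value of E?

10

The joint intervention fixes X = 7, A = -3, removing each variable's own equation.
E = 2Y + 2X + 2D  [with Y=0, X=7, D=-2]  = 10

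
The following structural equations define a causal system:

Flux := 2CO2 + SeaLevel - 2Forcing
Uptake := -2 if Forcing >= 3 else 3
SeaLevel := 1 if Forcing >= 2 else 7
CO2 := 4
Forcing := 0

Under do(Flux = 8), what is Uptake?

Intervening sets Flux = 8 and removes its equation (Flux := 2CO2 + SeaLevel - 2Forcing).
No directed path runs from Flux to Uptake, so Uptake keeps its natural value.
Uptake = -2 if Forcing >= 3 else 3  [with Forcing=0]  = 3

3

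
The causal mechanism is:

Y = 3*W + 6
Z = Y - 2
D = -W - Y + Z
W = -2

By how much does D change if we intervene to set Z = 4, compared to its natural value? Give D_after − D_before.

6

The intervention breaks the incoming arrows to Z: Z = Y - 2 no longer applies, and Z = 4.
Y = 3*W + 6  [with W=-2]  = 0
D = -W - Y + Z  [with W=-2, Y=0, Z=4]  = 6
Without intervention: Y = 3*W + 6  [with W=-2]  = 0; Z = Y - 2  [with Y=0]  = -2; D = -W - Y + Z  [with W=-2, Y=0, Z=-2]  = 0.
Change = 6 − 0 = 6.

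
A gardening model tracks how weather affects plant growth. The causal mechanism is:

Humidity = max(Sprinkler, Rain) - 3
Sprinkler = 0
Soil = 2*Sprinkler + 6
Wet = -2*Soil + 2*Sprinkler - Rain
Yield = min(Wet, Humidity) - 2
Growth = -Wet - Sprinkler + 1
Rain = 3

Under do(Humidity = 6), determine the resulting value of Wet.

-15

do(Humidity=6) replaces the equation Humidity = max(Sprinkler, Rain) - 3 with the constant Humidity = 6.
No directed path runs from Humidity to Wet, so Wet keeps its natural value.
Soil = 2*Sprinkler + 6  [with Sprinkler=0]  = 6
Wet = -2*Soil + 2*Sprinkler - Rain  [with Soil=6, Sprinkler=0, Rain=3]  = -15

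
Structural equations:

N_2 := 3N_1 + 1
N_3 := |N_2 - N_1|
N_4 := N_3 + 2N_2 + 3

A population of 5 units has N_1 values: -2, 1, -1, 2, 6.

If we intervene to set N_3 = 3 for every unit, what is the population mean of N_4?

Every unit gets N_3=3 under the intervention. N_4 values become -4, 14, 2, 20, 44; E[N_4|do(N_3=3)] = 15.2.

15.2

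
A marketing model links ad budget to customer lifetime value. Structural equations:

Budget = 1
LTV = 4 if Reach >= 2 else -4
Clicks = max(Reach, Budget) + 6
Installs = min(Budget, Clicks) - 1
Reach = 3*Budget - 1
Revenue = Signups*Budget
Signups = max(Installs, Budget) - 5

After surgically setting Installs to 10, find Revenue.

Under do(Installs=10), the mechanism Installs = min(Budget, Clicks) - 1 is discarded; Installs is fixed at 10.
Signups = max(Installs, Budget) - 5  [with Installs=10, Budget=1]  = 5
Revenue = Signups*Budget  [with Signups=5, Budget=1]  = 5

5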